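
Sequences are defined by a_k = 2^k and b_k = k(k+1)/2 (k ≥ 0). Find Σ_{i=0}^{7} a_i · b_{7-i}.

466

This is [x^7] in the product of the two ordinary generating functions.
Σ = 1·28 + 2·21 + 4·15 + 8·10 + 16·6 + 32·3 + 64·1 + 128·0 = 466.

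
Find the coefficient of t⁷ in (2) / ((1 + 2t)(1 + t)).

The denominator gives the recurrence a_n = −3a_(n−1) − 2a_(n−2) for n ≥ 2; the numerator fixes a_0 = 2, a_1 = -6.
Iterating: 2, -6, 14, -30, 62, -126, 254, -510, so a_7 = -510.

-510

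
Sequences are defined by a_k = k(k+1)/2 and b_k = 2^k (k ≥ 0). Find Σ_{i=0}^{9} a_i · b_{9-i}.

1981

Write out a_i and b_{9-i} for i = 0,…,9 and sum the products.
Σ = 0·512 + 1·256 + 3·128 + 6·64 + 10·32 + 15·16 + 21·8 + 28·4 + 36·2 + 45·1 = 1981.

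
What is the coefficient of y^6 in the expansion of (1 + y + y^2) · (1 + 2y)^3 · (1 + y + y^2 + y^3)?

(1 + y + y^2) has coefficients 1,1,1 for degrees 0…2.
(1 + 2y)^3 has coefficients 1,6,12,8,0,0,0 for degrees 0…6.
Finally multiplying by (1 + y + y^2 + y^3), the product of all factors after the first has coefficients 1,7,19,27,26,20,8 for degrees 0…6.
[y^6] = 1·8 + 1·20 + 1·26 = 54.

54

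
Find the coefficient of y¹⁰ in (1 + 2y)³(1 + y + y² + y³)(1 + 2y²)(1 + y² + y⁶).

(1 + 2y)³ has coefficients 1,6,12,8 for degrees 0…3.
(1 + y + y² + y³) has coefficients 1,1,1,1,0,0,0,0,0,0,0 for degrees 0…10.
Multiplying by (1 + 2y²) gives running coefficients 1,1,3,3,2,2,0,0,0,0,0 for degrees 0…10.
Finally multiplying by (1 + y² + y⁶), the product of all factors after the first has coefficients 1,1,4,4,5,5,3,3,3,3,2 for degrees 0…10.
[y¹⁰] = 1·2 + 6·3 + 12·3 + 8·3 = 80.

80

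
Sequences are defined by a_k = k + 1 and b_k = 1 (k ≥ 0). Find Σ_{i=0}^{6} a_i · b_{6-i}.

28

This is [x^6] in the product of the two ordinary generating functions.
Σ = 1·1 + 2·1 + 3·1 + 4·1 + 5·1 + 6·1 + 7·1 = 28.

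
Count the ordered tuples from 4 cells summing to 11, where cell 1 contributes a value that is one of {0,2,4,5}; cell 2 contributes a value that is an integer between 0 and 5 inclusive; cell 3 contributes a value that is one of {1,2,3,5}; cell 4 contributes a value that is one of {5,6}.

The generating function for the choices is (1 + t² + t⁴ + t⁵)·(1 + t + t² + t³ + t⁴ + t⁵)·(t + t² + t³ + t⁵)·(t⁵ + t⁶); the count is [t¹¹].
(1 + t² + t⁴ + t⁵) has coefficients 1,0,1,0,1,1 for degrees 0…5.
(1 + t + t² + t³ + t⁴ + t⁵) has coefficients 1,1,1,1,1,1,0,0,0,0,0,0 for degrees 0…11.
Multiplying by (t + t² + t³ + t⁵) gives running coefficients 0,1,2,3,3,4,4,3,2,1,1,0 for degrees 0…11.
Finally multiplying by (t⁵ + t⁶), the product of all factors after the first has coefficients 0,0,0,0,0,0,1,3,5,6,7,8 for degrees 0…11.
[t¹¹] = 1·8 + 1·6 + 1·3 + 1·1 = 18.

18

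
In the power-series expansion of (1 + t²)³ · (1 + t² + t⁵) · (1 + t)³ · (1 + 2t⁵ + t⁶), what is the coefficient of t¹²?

79

(1 + t²)³ has coefficients 1,0,3,0,3,0,1 for degrees 0…6.
(1 + t² + t⁵) has coefficients 1,0,1,0,0,1,0,0,0,0,0,0,0 for degrees 0…12.
Multiplying by (1 + t)³ gives running coefficients 1,3,4,4,3,2,3,3,1,0,0,0,0 for degrees 0…12.
Finally multiplying by (1 + 2t⁵ + t⁶), the product of all factors after the first has coefficients 1,3,4,4,3,4,10,14,13,10,7,8,9 for degrees 0…12.
[t¹²] = 1·9 + 3·7 + 3·13 + 1·10 = 79.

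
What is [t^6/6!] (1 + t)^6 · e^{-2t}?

The EGF product rule gives c_6 = Σ_{k_1+k_2=6} C(6; k_1,k_2) · ∏ g_i(k_i), where (1+t)^6 gives the falling factorial (6)_k; e^{-2t} gives (-2)^k.
g_1(k) for k = 0…6: 1, 6, 30, 120, 360, 720, 720.
g_2(k) for k = 0…6: 1, -2, 4, -8, 16, -32, 64.
c_6 = Σ_k C(6,k)·g_1(k)·g_2(6−k) = 1·1·64 + 6·6·(-32) + 15·30·16 + 20·120·(-8) + 15·360·4 + 6·720·(-2) + 1·720·1 = 64 − 1152 + 7200 − 19200 + 21600 − 8640 + 720 = 592.

592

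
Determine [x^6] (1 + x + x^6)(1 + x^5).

(1 + x + x^6) has coefficients 1,1,0,0,0,0,1 for degrees 0…6.
(1 + x^5) has coefficients 1,0,0,0,0,1,0 for degrees 0…6.
[x^6] = 1·0 + 1·1 + 1·1 = 2.

2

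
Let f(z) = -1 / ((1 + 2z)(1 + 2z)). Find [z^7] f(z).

1024

The denominator gives the recurrence a_n = −4a_(n−1) − 4a_(n−2) for n ≥ 2; the numerator fixes a_0 = -1, a_1 = 4.
Iterating: -1, 4, -12, 32, -80, 192, -448, 1024, so a_7 = 1024.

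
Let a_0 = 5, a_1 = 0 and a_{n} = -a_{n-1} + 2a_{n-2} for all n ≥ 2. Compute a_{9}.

-850

The ordinary generating function has denominator 1 + x - 2x^2.
Iterating the recurrence: a_0,…,a_{9} = 5, 0, 10, -10, 30, -50, 110, -210, 430, -850.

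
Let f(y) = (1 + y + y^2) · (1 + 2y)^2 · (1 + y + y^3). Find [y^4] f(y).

17

(1 + y + y^2) has coefficients 1,1,1 for degrees 0…2.
(1 + 2y)^2 has coefficients 1,4,4,0,0 for degrees 0…4.
Finally multiplying by (1 + y + y^3), the product of all factors after the first has coefficients 1,5,8,5,4 for degrees 0…4.
[y^4] = 1·4 + 1·5 + 1·8 = 17.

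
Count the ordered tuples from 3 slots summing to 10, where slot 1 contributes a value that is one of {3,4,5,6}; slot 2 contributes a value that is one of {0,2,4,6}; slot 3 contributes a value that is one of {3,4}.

4

The generating function for the choices is (z^3 + z^4 + z^5 + z^6)·(1 + z^2 + z^4 + z^6)·(z^3 + z^4); the count is [z^10].
(z^3 + z^4 + z^5 + z^6) has coefficients 0,0,0,1,1,1,1 for degrees 0…6.
(1 + z^2 + z^4 + z^6) has coefficients 1,0,1,0,1,0,1,0,0,0,0 for degrees 0…10.
Finally multiplying by (z^3 + z^4), the product of all factors after the first has coefficients 0,0,0,1,1,1,1,1,1,1,1 for degrees 0…10.
[z^10] = 1·1 + 1·1 + 1·1 + 1·1 = 4.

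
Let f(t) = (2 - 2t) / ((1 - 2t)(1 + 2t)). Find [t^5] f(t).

-32

The denominator gives the recurrence a_n = 4a_(n−2) for n ≥ 2; the numerator fixes a_0 = 2, a_1 = -2.
Iterating: 2, -2, 8, -8, 32, -32, so a_5 = -32.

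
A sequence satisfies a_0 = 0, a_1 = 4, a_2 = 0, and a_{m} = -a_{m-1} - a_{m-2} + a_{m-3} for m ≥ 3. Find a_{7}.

The ordinary generating function has denominator 1 + q + q^2 - q^3.
Iterating the recurrence: a_0,…,a_{7} = 0, 4, 0, -4, 8, -4, -8, 20.

20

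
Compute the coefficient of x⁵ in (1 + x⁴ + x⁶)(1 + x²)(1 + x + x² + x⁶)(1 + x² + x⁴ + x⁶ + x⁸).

(1 + x⁴ + x⁶) has coefficients 1,0,0,0,1,0 for degrees 0…5.
(1 + x²) has coefficients 1,0,1,0,0,0 for degrees 0…5.
Multiplying by (1 + x + x² + x⁶) gives running coefficients 1,1,2,1,1,0 for degrees 0…5.
Finally multiplying by (1 + x² + x⁴ + x⁶ + x⁸), the product of all factors after the first has coefficients 1,1,3,2,4,2 for degrees 0…5.
[x⁵] = 1·2 + 1·1 = 3.

3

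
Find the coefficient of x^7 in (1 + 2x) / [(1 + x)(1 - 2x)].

Partial fractions give a closed form: a_n = (-1/3)·(-1)^n + (4/3)·2^n.
At n = 7: a_7 = 171.

171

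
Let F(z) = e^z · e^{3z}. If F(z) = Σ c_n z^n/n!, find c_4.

256

The EGF product rule gives c_4 = Σ_{k_1+k_2=4} C(4; k_1,k_2) · ∏ g_i(k_i), where e^z gives (1)^k; e^{3z} gives (3)^k.
g_1(k) for k = 0…4: 1, 1, 1, 1, 1.
g_2(k) for k = 0…4: 1, 3, 9, 27, 81.
c_4 = Σ_k C(4,k)·g_1(k)·g_2(4−k) = 1·1·81 + 4·1·27 + 6·1·9 + 4·1·3 + 1·1·1 = 81 + 108 + 54 + 12 + 1 = 256.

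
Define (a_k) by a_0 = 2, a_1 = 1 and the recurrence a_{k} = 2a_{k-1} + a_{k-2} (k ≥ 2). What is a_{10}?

The ordinary generating function has denominator 1 - 2y - y^2.
Iterating the recurrence: a_0,…,a_{10} = 2, 1, 4, 9, 22, 53, 128, 309, 746, 1801, 4348.

4348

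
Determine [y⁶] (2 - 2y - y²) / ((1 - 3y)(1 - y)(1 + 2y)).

849

Partial fractions give a closed form: a_n = (11/10)·3^n + (1/6)·1^n + (11/15)·(-2)^n.
At n = 6: a_6 = 849.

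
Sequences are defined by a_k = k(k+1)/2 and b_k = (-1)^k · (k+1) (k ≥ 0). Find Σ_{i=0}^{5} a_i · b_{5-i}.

6

The convolution is the t^5 coefficient of A(t)B(t).
Σ = 0·(-6) + 1·5 + 3·(-4) + 6·3 + 10·(-2) + 15·1 = 6.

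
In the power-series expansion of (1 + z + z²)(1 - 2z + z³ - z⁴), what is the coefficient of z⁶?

-1

(1 + z + z²) has coefficients 1,1,1 for degrees 0…2.
(1 - 2z + z³ - z⁴) has coefficients 1,-2,0,1,-1,0,0 for degrees 0…6.
[z⁶] = 1·0 + 1·0 + 1·(-1) = -1.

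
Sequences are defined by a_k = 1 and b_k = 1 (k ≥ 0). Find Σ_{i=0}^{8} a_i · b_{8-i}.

Write out a_i and b_{8-i} for i = 0,…,8 and sum the products.
Σ = 1·1 + 1·1 + 1·1 + 1·1 + 1·1 + 1·1 + 1·1 + 1·1 + 1·1 = 9.

9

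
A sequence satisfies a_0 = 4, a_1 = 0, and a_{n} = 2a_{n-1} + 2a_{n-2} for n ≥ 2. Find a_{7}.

960

The ordinary generating function has denominator 1 - 2y - 2y^2.
Iterating the recurrence: a_0,…,a_{7} = 4, 0, 8, 16, 48, 128, 352, 960.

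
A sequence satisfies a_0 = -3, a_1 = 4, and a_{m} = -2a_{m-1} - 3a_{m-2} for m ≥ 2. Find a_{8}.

-107

The ordinary generating function has denominator 1 + 2y + 3y^2.
Iterating the recurrence: a_0,…,a_{8} = -3, 4, 1, -14, 25, -8, -59, 142, -107.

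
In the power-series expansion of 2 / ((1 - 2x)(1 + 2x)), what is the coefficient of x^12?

8192

The denominator gives the recurrence a_n = 4a_(n−2) for n ≥ 2; the numerator fixes a_0 = 2, a_1 = 0.
Iterating: 2, 0, 8, 0, 32, 0, 128, 0, 512, 0, 2048, 0, 8192, so a_12 = 8192.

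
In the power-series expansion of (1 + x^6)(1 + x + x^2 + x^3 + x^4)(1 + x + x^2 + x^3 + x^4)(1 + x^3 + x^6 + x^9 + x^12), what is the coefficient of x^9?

(1 + x^6) has coefficients 1,0,0,0,0,0,1 for degrees 0…6.
(1 + x + x^2 + x^3 + x^4) has coefficients 1,1,1,1,1,0,0,0,0,0 for degrees 0…9.
Multiplying by (1 + x + x^2 + x^3 + x^4) gives running coefficients 1,2,3,4,5,4,3,2,1,0 for degrees 0…9.
Finally multiplying by (1 + x^3 + x^6 + x^9 + x^12), the product of all factors after the first has coefficients 1,2,3,5,7,7,8,9,8,8 for degrees 0…9.
[x^9] = 1·8 + 1·5 = 13.

13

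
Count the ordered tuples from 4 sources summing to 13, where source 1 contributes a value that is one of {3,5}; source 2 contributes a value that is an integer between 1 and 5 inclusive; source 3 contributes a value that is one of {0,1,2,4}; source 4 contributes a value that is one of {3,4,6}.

17

The generating function for the choices is (q³ + q⁵)·(q + q² + q³ + q⁴ + q⁵)·(1 + q + q² + q⁴)·(q³ + q⁴ + q⁶); the count is [q¹³].
(q³ + q⁵) has coefficients 0,0,0,1,0,1 for degrees 0…5.
(q + q² + q³ + q⁴ + q⁵) has coefficients 0,1,1,1,1,1,0,0,0,0,0,0,0,0 for degrees 0…13.
Multiplying by (1 + q + q² + q⁴) gives running coefficients 0,1,2,3,3,4,3,2,1,1,0,0,0,0 for degrees 0…13.
Finally multiplying by (q³ + q⁴ + q⁶), the product of all factors after the first has coefficients 0,0,0,0,1,3,5,7,9,10,8,7,5,3 for degrees 0…13.
[q¹³] = 1·8 + 1·9 = 17.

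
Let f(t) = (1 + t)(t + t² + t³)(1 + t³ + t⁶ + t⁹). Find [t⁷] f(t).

2

(1 + t) has coefficients 1,1 for degrees 0…1.
(t + t² + t³) has coefficients 0,1,1,1,0,0,0,0 for degrees 0…7.
Finally multiplying by (1 + t³ + t⁶ + t⁹), the product of all factors after the first has coefficients 0,1,1,1,1,1,1,1 for degrees 0…7.
[t⁷] = 1·1 + 1·1 = 2.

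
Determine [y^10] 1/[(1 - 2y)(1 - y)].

2047

The denominator gives the recurrence a_n = 3a_(n−1) − 2a_(n−2) for n ≥ 2; the numerator fixes a_0 = 1, a_1 = 3.
Iterating: 1, 3, 7, 15, 31, 63, 127, 255, 511, 1023, 2047, so a_10 = 2047.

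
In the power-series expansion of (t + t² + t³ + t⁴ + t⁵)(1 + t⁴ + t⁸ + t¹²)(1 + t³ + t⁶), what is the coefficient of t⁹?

(t + t² + t³ + t⁴ + t⁵) has coefficients 0,1,1,1,1,1 for degrees 0…5.
(1 + t⁴ + t⁸ + t¹²) has coefficients 1,0,0,0,1,0,0,0,1,0 for degrees 0…9.
Finally multiplying by (1 + t³ + t⁶), the product of all factors after the first has coefficients 1,0,0,1,1,0,1,1,1,0 for degrees 0…9.
[t⁹] = 1·1 + 1·1 + 1·1 + 1·0 + 1·1 = 4.

4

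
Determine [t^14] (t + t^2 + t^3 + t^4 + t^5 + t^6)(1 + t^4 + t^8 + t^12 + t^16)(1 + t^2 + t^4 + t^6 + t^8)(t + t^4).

(t + t^2 + t^3 + t^4 + t^5 + t^6) has coefficients 0,1,1,1,1,1,1 for degrees 0…6.
(1 + t^4 + t^8 + t^12 + t^16) has coefficients 1,0,0,0,1,0,0,0,1,0,0,0,1,0,0 for degrees 0…14.
Multiplying by (1 + t^2 + t^4 + t^6 + t^8) gives running coefficients 1,0,1,0,2,0,2,0,3,0,2,0,3,0,2 for degrees 0…14.
Finally multiplying by (t + t^4), the product of all factors after the first has coefficients 0,1,0,1,1,2,1,2,2,3,2,2,3,3,2 for degrees 0…14.
[t^14] = 1·3 + 1·3 + 1·2 + 1·2 + 1·3 + 1·2 = 15.

15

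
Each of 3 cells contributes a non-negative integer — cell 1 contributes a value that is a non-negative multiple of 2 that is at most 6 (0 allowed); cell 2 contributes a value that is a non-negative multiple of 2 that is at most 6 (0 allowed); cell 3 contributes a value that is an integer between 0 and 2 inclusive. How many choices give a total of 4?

5

The generating function for the choices is (1 + x² + x⁴ + x⁶)·(1 + x² + x⁴ + x⁶)·(1 + x + x²); the count is [x⁴].
(1 + x² + x⁴ + x⁶) has coefficients 1,0,1,0,1 for degrees 0…4.
(1 + x² + x⁴ + x⁶) has coefficients 1,0,1,0,1 for degrees 0…4.
Finally multiplying by (1 + x + x²), the product of all factors after the first has coefficients 1,1,2,1,2 for degrees 0…4.
[x⁴] = 1·2 + 1·2 + 1·1 = 5.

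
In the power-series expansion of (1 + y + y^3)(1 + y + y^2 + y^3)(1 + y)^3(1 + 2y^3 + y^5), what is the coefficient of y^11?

(1 + y + y^3) has coefficients 1,1,0,1 for degrees 0…3.
(1 + y + y^2 + y^3) has coefficients 1,1,1,1,0,0,0,0,0,0,0,0 for degrees 0…11.
Multiplying by (1 + y)^3 gives running coefficients 1,4,7,8,7,4,1,0,0,0,0,0 for degrees 0…11.
Finally multiplying by (1 + 2y^3 + y^5), the product of all factors after the first has coefficients 1,4,7,10,15,19,21,21,16,9,4,1 for degrees 0…11.
[y^11] = 1·1 + 1·4 + 1·16 = 21.

21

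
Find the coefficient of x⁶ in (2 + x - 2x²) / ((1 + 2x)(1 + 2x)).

544

The denominator gives the recurrence a_n = −4a_(n−1) − 4a_(n−2) for n ≥ 3; the numerator fixes a_0 = 2, a_1 = -7, a_2 = 18.
Iterating: 2, -7, 18, -44, 104, -240, 544, so a_6 = 544.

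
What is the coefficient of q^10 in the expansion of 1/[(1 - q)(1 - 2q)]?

Partial fractions give a closed form: a_n = (-1)·1^n + (2)·2^n.
At n = 10: a_10 = 2047.

2047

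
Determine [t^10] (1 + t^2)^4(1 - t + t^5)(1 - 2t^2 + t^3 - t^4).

-6

(1 + t^2)^4 has coefficients 1,0,4,0,6,0,4,0,1 for degrees 0…8.
(1 - t + t^5) has coefficients 1,-1,0,0,0,1,0,0,0,0,0 for degrees 0…10.
Finally multiplying by (1 - 2t^2 + t^3 - t^4), the product of all factors after the first has coefficients 1,-1,-2,3,-2,2,0,-2,1,-1,0 for degrees 0…10.
[t^10] = 1·0 + 4·1 + 6·0 + 4·(-2) + 1·(-2) = -6.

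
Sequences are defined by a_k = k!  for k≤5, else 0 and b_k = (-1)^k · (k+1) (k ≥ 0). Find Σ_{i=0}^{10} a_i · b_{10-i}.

-581

Write out a_i and b_{10-i} for i = 0,…,10 and sum the products.
Σ = 1·11 + 1·(-10) + 2·9 + 6·(-8) + 24·7 + 120·(-6) + 0·5 + 0·(-4) + 0·3 + 0·(-2) + 0·1 = -581.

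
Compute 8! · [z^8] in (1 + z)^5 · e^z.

The EGF product rule gives c_8 = Σ_{k_1+k_2=8} C(8; k_1,k_2) · ∏ g_i(k_i), where (1+z)^5 gives the falling factorial (5)_k; e^z gives (1)^k.
g_1(k) for k = 0…8: 1, 5, 20, 60, 120, 120, 0, 0, 0.
g_2(k) for k = 0…8: 1, 1, 1, 1, 1, 1, 1, 1, 1.
c_8 = Σ_k C(8,k)·g_1(k)·g_2(8−k) = 1·1·1 + 8·5·1 + 28·20·1 + 56·60·1 + 70·120·1 + 56·120·1 = 1 + 40 + 560 + 3360 + 8400 + 6720 = 19081.

19081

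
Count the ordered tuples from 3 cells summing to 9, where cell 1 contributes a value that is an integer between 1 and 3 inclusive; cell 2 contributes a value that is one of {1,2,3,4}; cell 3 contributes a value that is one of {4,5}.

6

The generating function for the choices is (x + x^2 + x^3)·(x + x^2 + x^3 + x^4)·(x^4 + x^5); the count is [x^9].
(x + x^2 + x^3) has coefficients 0,1,1,1 for degrees 0…3.
(x + x^2 + x^3 + x^4) has coefficients 0,1,1,1,1,0,0,0,0,0 for degrees 0…9.
Finally multiplying by (x^4 + x^5), the product of all factors after the first has coefficients 0,0,0,0,0,1,2,2,2,1 for degrees 0…9.
[x^9] = 1·2 + 1·2 + 1·2 = 6.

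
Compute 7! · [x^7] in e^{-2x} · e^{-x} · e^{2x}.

-1

The EGF product rule gives c_7 = Σ_{k_1+k_2+k_3=7} C(7; k_1,k_2,k_3) · ∏ g_i(k_i), where e^{-2x} gives (-2)^k; e^{-x} gives (-1)^k; e^{2x} gives (2)^k.
g_1(k) for k = 0…7: 1, -2, 4, -8, 16, -32, 64, -128.
g_2(k) for k = 0…7: 1, -1, 1, -1, 1, -1, 1, -1.
g_3(k) for k = 0…7: 1, 2, 4, 8, 16, 32, 64, 128.
First combine the last two factors: h(k) = Σ_j C(k,j)·g_2(j)·g_3(k−j) for k = 0…7: 1, 1, 1, 1, 1, 1, 1, 1.
c_7 = Σ_k C(7,k)·g_1(k)·h(7−k) = 1·1·1 + 7·(-2)·1 + 21·4·1 + 35·(-8)·1 + 35·16·1 + 21·(-32)·1 + 7·64·1 + 1·(-128)·1 = 1 − 14 + 84 − 280 + 560 − 672 + 448 − 128 = -1.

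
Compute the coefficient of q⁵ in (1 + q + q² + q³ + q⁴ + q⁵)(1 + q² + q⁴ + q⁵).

(1 + q + q² + q³ + q⁴ + q⁵) has coefficients 1,1,1,1,1,1 for degrees 0…5.
(1 + q² + q⁴ + q⁵) has coefficients 1,0,1,0,1,1 for degrees 0…5.
[q⁵] = 1·1 + 1·1 + 1·0 + 1·1 + 1·0 + 1·1 = 4.

4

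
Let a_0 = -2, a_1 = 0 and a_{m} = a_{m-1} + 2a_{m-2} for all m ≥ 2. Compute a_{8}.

-172

The ordinary generating function has denominator 1 - t - 2t^2.
Iterating the recurrence: a_0,…,a_{8} = -2, 0, -4, -4, -12, -20, -44, -84, -172.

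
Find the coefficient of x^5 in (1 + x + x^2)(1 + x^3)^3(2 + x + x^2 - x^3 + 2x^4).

(1 + x + x^2) has coefficients 1,1,1 for degrees 0…2.
(1 + x^3)^3 has coefficients 1,0,0,3,0,0 for degrees 0…5.
Finally multiplying by (2 + x + x^2 - x^3 + 2x^4), the product of all factors after the first has coefficients 2,1,1,5,5,3 for degrees 0…5.
[x^5] = 1·3 + 1·5 + 1·5 = 13.

13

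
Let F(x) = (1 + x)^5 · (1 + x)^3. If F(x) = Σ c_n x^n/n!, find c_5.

6720

The EGF product rule gives c_5 = Σ_{k_1+k_2=5} C(5; k_1,k_2) · ∏ g_i(k_i), where (1+x)^5 gives the falling factorial (5)_k; (1+x)^3 gives the falling factorial (3)_k.
g_1(k) for k = 0…5: 1, 5, 20, 60, 120, 120.
g_2(k) for k = 0…5: 1, 3, 6, 6, 0, 0.
c_5 = Σ_k C(5,k)·g_1(k)·g_2(5−k) = 10·20·6 + 10·60·6 + 5·120·3 + 1·120·1 = 1200 + 3600 + 1800 + 120 = 6720.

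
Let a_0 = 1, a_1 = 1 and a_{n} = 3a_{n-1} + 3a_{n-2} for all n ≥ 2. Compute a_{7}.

4401

The ordinary generating function has denominator 1 - 3x - 3x^2.
Iterating the recurrence: a_0,…,a_{7} = 1, 1, 6, 21, 81, 306, 1161, 4401.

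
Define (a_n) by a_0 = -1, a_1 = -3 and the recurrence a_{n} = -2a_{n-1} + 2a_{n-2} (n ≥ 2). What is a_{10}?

15168

The ordinary generating function has denominator 1 + 2t - 2t^2.
Iterating the recurrence: a_0,…,a_{10} = -1, -3, 4, -14, 36, -100, 272, -744, 2032, -5552, 15168.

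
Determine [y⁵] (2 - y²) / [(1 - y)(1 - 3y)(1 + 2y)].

Partial fractions give a closed form: a_n = (-1/6)·1^n + (17/10)·3^n + (7/15)·(-2)^n.
At n = 5: a_5 = 398.

398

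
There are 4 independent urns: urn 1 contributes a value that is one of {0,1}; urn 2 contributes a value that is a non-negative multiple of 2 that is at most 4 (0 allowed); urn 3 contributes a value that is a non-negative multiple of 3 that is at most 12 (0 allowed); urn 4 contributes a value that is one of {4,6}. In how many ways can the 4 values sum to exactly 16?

4

The generating function for the choices is (1 + q)·(1 + q^2 + q^4)·(1 + q^3 + q^6 + q^9 + q^12)·(q^4 + q^6); the count is [q^16].
(1 + q) has coefficients 1,1 for degrees 0…1.
(1 + q^2 + q^4) has coefficients 1,0,1,0,1,0,0,0,0,0,0,0,0,0,0,0,0 for degrees 0…16.
Multiplying by (1 + q^3 + q^6 + q^9 + q^12) gives running coefficients 1,0,1,1,1,1,1,1,1,1,1,1,1,1,1,0,1 for degrees 0…16.
Finally multiplying by (q^4 + q^6), the product of all factors after the first has coefficients 0,0,0,0,1,0,2,1,2,2,2,2,2,2,2,2,2 for degrees 0…16.
[q^16] = 1·2 + 1·2 = 4.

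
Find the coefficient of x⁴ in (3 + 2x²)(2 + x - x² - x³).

(3 + 2x²) has coefficients 3,0,2 for degrees 0…2.
(2 + x - x² - x³) has coefficients 2,1,-1,-1,0 for degrees 0…4.
[x⁴] = 3·0 + 2·(-1) = -2.

-2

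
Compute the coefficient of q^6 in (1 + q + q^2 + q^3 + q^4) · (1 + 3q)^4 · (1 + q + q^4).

565

(1 + q + q^2 + q^3 + q^4) has coefficients 1,1,1,1,1 for degrees 0…4.
(1 + 3q)^4 has coefficients 1,12,54,108,81,0,0 for degrees 0…6.
Finally multiplying by (1 + q + q^4), the product of all factors after the first has coefficients 1,13,66,162,190,93,54 for degrees 0…6.
[q^6] = 1·54 + 1·93 + 1·190 + 1·162 + 1·66 = 565.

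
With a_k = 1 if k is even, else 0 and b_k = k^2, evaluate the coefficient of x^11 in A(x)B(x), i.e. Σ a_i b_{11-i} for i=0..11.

286

This is [x^11] in the product of the two ordinary generating functions.
Σ = 1·121 + 0·100 + 1·81 + 0·64 + 1·49 + 0·36 + 1·25 + 0·16 + 1·9 + 0·4 + 1·1 + 0·0 = 286.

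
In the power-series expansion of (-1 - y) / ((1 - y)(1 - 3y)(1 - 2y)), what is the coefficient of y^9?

Partial fractions give a closed form: a_n = (-1)·1^n + (-6)·3^n + (6)·2^n.
At n = 9: a_9 = -115027.

-115027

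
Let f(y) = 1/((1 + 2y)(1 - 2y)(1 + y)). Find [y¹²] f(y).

The denominator gives the recurrence a_n = −a_(n−1) + 4a_(n−2) + 4a_(n−3) for n ≥ 3; the numerator fixes a_0 = 1, a_1 = -1, a_2 = 5.
Iterating: 1, -1, 5, -5, 21, -21, 85, -85, 341, -341, 1365, -1365, 5461, so a_12 = 5461.

5461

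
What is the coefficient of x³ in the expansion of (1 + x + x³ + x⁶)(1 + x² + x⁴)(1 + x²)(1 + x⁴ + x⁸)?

3

(1 + x + x³ + x⁶) has coefficients 1,1,0,1 for degrees 0…3.
(1 + x² + x⁴) has coefficients 1,0,1,0 for degrees 0…3.
Multiplying by (1 + x²) gives running coefficients 1,0,2,0 for degrees 0…3.
Finally multiplying by (1 + x⁴ + x⁸), the product of all factors after the first has coefficients 1,0,2,0 for degrees 0…3.
[x³] = 1·0 + 1·2 + 1·1 = 3.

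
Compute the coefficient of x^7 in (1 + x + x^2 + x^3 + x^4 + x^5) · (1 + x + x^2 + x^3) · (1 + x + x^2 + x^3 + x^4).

17

(1 + x + x^2 + x^3 + x^4 + x^5) has coefficients 1,1,1,1,1,1 for degrees 0…5.
(1 + x + x^2 + x^3) has coefficients 1,1,1,1,0,0,0,0 for degrees 0…7.
Finally multiplying by (1 + x + x^2 + x^3 + x^4), the product of all factors after the first has coefficients 1,2,3,4,4,3,2,1 for degrees 0…7.
[x^7] = 1·1 + 1·2 + 1·3 + 1·4 + 1·4 + 1·3 = 17.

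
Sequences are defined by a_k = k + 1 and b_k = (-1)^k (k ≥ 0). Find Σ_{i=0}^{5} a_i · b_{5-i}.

The convolution is the x^5 coefficient of A(x)B(x).
Σ = 1·(-1) + 2·1 + 3·(-1) + 4·1 + 5·(-1) + 6·1 = 3.

3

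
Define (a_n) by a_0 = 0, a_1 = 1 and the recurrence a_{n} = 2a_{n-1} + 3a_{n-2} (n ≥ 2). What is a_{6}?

The ordinary generating function has denominator 1 - 2x - 3x^2.
Iterating the recurrence: a_0,…,a_{6} = 0, 1, 2, 7, 20, 61, 182.

182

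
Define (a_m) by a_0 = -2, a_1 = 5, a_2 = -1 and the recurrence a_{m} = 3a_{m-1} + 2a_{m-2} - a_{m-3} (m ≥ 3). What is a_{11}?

139704

The ordinary generating function has denominator 1 - 3z - 2z^2 + z^3.
Iterating the recurrence: a_0,…,a_{11} = -2, 5, -1, 9, 20, 79, 268, 942, 3283, 11465, 40019, 139704.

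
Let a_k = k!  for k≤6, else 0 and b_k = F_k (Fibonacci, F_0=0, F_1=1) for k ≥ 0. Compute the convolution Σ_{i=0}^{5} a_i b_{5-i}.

Write out a_i and b_{5-i} for i = 0,…,5 and sum the products.
Σ = 1·5 + 1·3 + 2·2 + 6·1 + 24·1 + 120·0 = 42.

42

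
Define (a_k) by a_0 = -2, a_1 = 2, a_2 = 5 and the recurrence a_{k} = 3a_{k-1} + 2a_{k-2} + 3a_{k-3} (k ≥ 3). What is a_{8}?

10786

The ordinary generating function has denominator 1 - 3x - 2x^2 - 3x^3.
Iterating the recurrence: a_0,…,a_{8} = -2, 2, 5, 13, 55, 206, 767, 2878, 10786.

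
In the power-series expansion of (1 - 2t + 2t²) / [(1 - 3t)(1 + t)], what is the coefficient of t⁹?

The denominator gives the recurrence a_n = 2a_(n−1) + 3a_(n−2) for n ≥ 3; the numerator fixes a_0 = 1, a_1 = 0, a_2 = 5.
Iterating: 1, 0, 5, 10, 35, 100, 305, 910, 2735, 8200, so a_9 = 8200.

8200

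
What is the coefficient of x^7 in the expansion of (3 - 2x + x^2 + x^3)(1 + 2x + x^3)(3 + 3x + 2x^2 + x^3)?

5

(3 - 2x + x^2 + x^3) has coefficients 3,-2,1,1 for degrees 0…3.
(1 + 2x + x^3) has coefficients 1,2,0,1,0,0,0,0 for degrees 0…7.
Finally multiplying by (3 + 3x + 2x^2 + x^3), the product of all factors after the first has coefficients 3,9,8,8,5,2,1,0 for degrees 0…7.
[x^7] = 3·0 − 2·1 + 1·2 + 1·5 = 5.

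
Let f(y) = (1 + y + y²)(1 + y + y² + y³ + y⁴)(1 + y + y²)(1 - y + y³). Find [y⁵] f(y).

(1 + y + y²) has coefficients 1,1,1 for degrees 0…2.
(1 + y + y² + y³ + y⁴) has coefficients 1,1,1,1,1,0 for degrees 0…5.
Multiplying by (1 + y + y²) gives running coefficients 1,2,3,3,3,2 for degrees 0…5.
Finally multiplying by (1 - y + y³), the product of all factors after the first has coefficients 1,1,1,1,2,2 for degrees 0…5.
[y⁵] = 1·2 + 1·2 + 1·1 = 5.

5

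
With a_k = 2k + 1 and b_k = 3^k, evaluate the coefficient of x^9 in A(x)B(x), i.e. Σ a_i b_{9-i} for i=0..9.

59038

Write out a_i and b_{9-i} for i = 0,…,9 and sum the products.
Σ = 1·19683 + 3·6561 + 5·2187 + 7·729 + 9·243 + 11·81 + 13·27 + 15·9 + 17·3 + 19·1 = 59038.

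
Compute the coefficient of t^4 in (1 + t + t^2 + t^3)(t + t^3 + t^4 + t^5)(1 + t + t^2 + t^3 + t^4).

7

(1 + t + t^2 + t^3) has coefficients 1,1,1,1 for degrees 0…3.
(t + t^3 + t^4 + t^5) has coefficients 0,1,0,1,1 for degrees 0…4.
Finally multiplying by (1 + t + t^2 + t^3 + t^4), the product of all factors after the first has coefficients 0,1,1,2,3 for degrees 0…4.
[t^4] = 1·3 + 1·2 + 1·1 + 1·1 = 7.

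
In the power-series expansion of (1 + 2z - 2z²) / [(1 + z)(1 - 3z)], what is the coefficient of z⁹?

21324

The denominator gives the recurrence a_n = 2a_(n−1) + 3a_(n−2) for n ≥ 3; the numerator fixes a_0 = 1, a_1 = 4, a_2 = 9.
Iterating: 1, 4, 9, 30, 87, 264, 789, 2370, 7107, 21324, so a_9 = 21324.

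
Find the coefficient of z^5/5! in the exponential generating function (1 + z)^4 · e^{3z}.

The EGF product rule gives c_5 = Σ_{k_1+k_2=5} C(5; k_1,k_2) · ∏ g_i(k_i), where (1+z)^4 gives the falling factorial (4)_k; e^{3z} gives (3)^k.
g_1(k) for k = 0…5: 1, 4, 12, 24, 24, 0.
g_2(k) for k = 0…5: 1, 3, 9, 27, 81, 243.
c_5 = Σ_k C(5,k)·g_1(k)·g_2(5−k) = 1·1·243 + 5·4·81 + 10·12·27 + 10·24·9 + 5·24·3 = 243 + 1620 + 3240 + 2160 + 360 = 7623.

7623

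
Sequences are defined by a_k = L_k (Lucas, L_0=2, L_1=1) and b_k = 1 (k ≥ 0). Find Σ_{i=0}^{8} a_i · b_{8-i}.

122

The convolution is the t^8 coefficient of A(t)B(t).
Σ = 2·1 + 1·1 + 3·1 + 4·1 + 7·1 + 11·1 + 18·1 + 29·1 + 47·1 = 122.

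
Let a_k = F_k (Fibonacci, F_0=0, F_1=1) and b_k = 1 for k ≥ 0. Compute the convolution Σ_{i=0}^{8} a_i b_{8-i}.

54

Write out a_i and b_{8-i} for i = 0,…,8 and sum the products.
Σ = 0·1 + 1·1 + 1·1 + 2·1 + 3·1 + 5·1 + 8·1 + 13·1 + 21·1 = 54.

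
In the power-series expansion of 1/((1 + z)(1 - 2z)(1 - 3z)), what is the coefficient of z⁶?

1555

The denominator gives the recurrence a_n = 4a_(n−1) − a_(n−2) − 6a_(n−3) for n ≥ 3; the numerator fixes a_0 = 1, a_1 = 4, a_2 = 15.
Iterating: 1, 4, 15, 50, 161, 504, 1555, so a_6 = 1555.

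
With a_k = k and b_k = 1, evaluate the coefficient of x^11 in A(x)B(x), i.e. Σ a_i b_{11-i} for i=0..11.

This is [x^11] in the product of the two ordinary generating functions.
Σ = 0·1 + 1·1 + 2·1 + 3·1 + 4·1 + 5·1 + 6·1 + 7·1 + 8·1 + 9·1 + 10·1 + 11·1 = 66.

66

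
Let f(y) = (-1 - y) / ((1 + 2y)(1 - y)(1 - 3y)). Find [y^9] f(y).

-23551

Partial fractions give a closed form: a_n = (-2/15)·(-2)^n + (1/3)·1^n + (-6/5)·3^n.
At n = 9: a_9 = -23551.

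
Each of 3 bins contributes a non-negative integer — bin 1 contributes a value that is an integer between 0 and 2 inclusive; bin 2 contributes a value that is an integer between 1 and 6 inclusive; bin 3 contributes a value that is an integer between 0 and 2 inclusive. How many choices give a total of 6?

9

The generating function for the choices is (1 + y + y^2)·(y + y^2 + y^3 + y^4 + y^5 + y^6)·(1 + y + y^2); the count is [y^6].
(1 + y + y^2) has coefficients 1,1,1 for degrees 0…2.
(y + y^2 + y^3 + y^4 + y^5 + y^6) has coefficients 0,1,1,1,1,1,1 for degrees 0…6.
Finally multiplying by (1 + y + y^2), the product of all factors after the first has coefficients 0,1,2,3,3,3,3 for degrees 0…6.
[y^6] = 1·3 + 1·3 + 1·3 = 9.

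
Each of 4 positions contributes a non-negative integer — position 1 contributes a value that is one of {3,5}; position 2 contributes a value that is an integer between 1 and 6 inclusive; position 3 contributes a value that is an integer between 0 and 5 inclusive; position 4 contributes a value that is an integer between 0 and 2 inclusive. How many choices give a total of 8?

18

The generating function for the choices is (z³ + z⁵)·(z + z² + z³ + z⁴ + z⁵ + z⁶)·(1 + z + z² + z³ + z⁴ + z⁵)·(1 + z + z²); the count is [z⁸].
(z³ + z⁵) has coefficients 0,0,0,1,0,1 for degrees 0…5.
(z + z² + z³ + z⁴ + z⁵ + z⁶) has coefficients 0,1,1,1,1,1,1,0,0 for degrees 0…8.
Multiplying by (1 + z + z² + z³ + z⁴ + z⁵) gives running coefficients 0,1,2,3,4,5,6,5,4 for degrees 0…8.
Finally multiplying by (1 + z + z²), the product of all factors after the first has coefficients 0,1,3,6,9,12,15,16,15 for degrees 0…8.
[z⁸] = 1·12 + 1·6 = 18.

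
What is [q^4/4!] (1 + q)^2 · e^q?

21

The EGF product rule gives c_4 = Σ_{k_1+k_2=4} C(4; k_1,k_2) · ∏ g_i(k_i), where (1+q)^2 gives the falling factorial (2)_k; e^q gives (1)^k.
g_1(k) for k = 0…4: 1, 2, 2, 0, 0.
g_2(k) for k = 0…4: 1, 1, 1, 1, 1.
c_4 = Σ_k C(4,k)·g_1(k)·g_2(4−k) = 1·1·1 + 4·2·1 + 6·2·1 = 1 + 8 + 12 = 21.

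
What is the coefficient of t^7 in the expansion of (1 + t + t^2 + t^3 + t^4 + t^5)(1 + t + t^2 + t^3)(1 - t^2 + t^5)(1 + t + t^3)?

(1 + t + t^2 + t^3 + t^4 + t^5) has coefficients 1,1,1,1,1,1 for degrees 0…5.
(1 + t + t^2 + t^3) has coefficients 1,1,1,1,0,0,0,0 for degrees 0…7.
Multiplying by (1 - t^2 + t^5) gives running coefficients 1,1,0,0,-1,0,1,1 for degrees 0…7.
Finally multiplying by (1 + t + t^3), the product of all factors after the first has coefficients 1,2,1,1,0,-1,1,1 for degrees 0…7.
[t^7] = 1·1 + 1·1 + 1·(-1) + 1·0 + 1·1 + 1·1 = 3.

3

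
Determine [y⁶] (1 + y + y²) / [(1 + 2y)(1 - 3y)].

The denominator gives the recurrence a_n = a_(n−1) + 6a_(n−2) for n ≥ 3; the numerator fixes a_0 = 1, a_1 = 2, a_2 = 9.
Iterating: 1, 2, 9, 21, 75, 201, 651, so a_6 = 651.

651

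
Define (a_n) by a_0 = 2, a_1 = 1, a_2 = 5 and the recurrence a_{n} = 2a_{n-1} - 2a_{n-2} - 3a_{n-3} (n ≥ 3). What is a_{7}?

-23

The ordinary generating function has denominator 1 - 2q + 2q^2 + 3q^3.
Iterating the recurrence: a_0,…,a_{7} = 2, 1, 5, 2, -9, -37, -62, -23.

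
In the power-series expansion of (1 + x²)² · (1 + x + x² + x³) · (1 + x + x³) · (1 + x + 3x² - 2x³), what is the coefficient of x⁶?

(1 + x²)² has coefficients 1,0,2,0,1 for degrees 0…4.
(1 + x + x² + x³) has coefficients 1,1,1,1,0,0,0 for degrees 0…6.
Multiplying by (1 + x + x³) gives running coefficients 1,2,2,3,2,1,1 for degrees 0…6.
Finally multiplying by (1 + x + 3x² - 2x³), the product of all factors after the first has coefficients 1,3,7,9,7,8,2 for degrees 0…6.
[x⁶] = 1·2 + 2·7 + 1·7 = 23.

23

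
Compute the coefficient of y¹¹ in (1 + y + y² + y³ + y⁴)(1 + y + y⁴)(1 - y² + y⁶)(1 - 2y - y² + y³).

-1

(1 + y + y² + y³ + y⁴) has coefficients 1,1,1,1,1 for degrees 0…4.
(1 + y + y⁴) has coefficients 1,1,0,0,1,0,0,0,0,0,0,0 for degrees 0…11.
Multiplying by (1 - y² + y⁶) gives running coefficients 1,1,-1,-1,1,0,0,1,0,0,1,0 for degrees 0…11.
Finally multiplying by (1 - 2y - y² + y³), the product of all factors after the first has coefficients 1,-1,-4,1,5,-2,-2,2,-2,-1,2,-2 for degrees 0…11.
[y¹¹] = 1·(-2) + 1·2 + 1·(-1) + 1·(-2) + 1·2 = -1.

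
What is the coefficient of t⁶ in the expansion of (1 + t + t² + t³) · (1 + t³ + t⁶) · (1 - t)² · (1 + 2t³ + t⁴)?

3

(1 + t + t² + t³) has coefficients 1,1,1,1 for degrees 0…3.
(1 + t³ + t⁶) has coefficients 1,0,0,1,0,0,1 for degrees 0…6.
Multiplying by (1 - t)² gives running coefficients 1,-2,1,1,-2,1,1 for degrees 0…6.
Finally multiplying by (1 + 2t³ + t⁴), the product of all factors after the first has coefficients 1,-2,1,3,-5,1,4 for degrees 0…6.
[t⁶] = 1·4 + 1·1 + 1·(-5) + 1·3 = 3.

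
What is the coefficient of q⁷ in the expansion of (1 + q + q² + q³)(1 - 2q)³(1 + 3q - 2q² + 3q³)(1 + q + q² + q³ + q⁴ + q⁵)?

-23

(1 + q + q² + q³) has coefficients 1,1,1,1 for degrees 0…3.
(1 - 2q)³ has coefficients 1,-6,12,-8,0,0,0,0 for degrees 0…7.
Multiplying by (1 + 3q - 2q² + 3q³) gives running coefficients 1,-3,-8,43,-66,52,-24,0 for degrees 0…7.
Finally multiplying by (1 + q + q² + q³ + q⁴ + q⁵), the product of all factors after the first has coefficients 1,-2,-10,33,-33,19,-6,-3 for degrees 0…7.
[q⁷] = 1·(-3) + 1·(-6) + 1·19 + 1·(-33) = -23.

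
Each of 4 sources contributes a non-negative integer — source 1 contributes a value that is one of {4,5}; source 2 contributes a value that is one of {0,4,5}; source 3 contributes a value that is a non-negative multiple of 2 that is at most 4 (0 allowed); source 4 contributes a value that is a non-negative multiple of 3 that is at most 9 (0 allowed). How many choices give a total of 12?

6

The generating function for the choices is (x^4 + x^5)·(1 + x^4 + x^5)·(1 + x^2 + x^4)·(1 + x^3 + x^6 + x^9); the count is [x^12].
(x^4 + x^5) has coefficients 0,0,0,0,1,1 for degrees 0…5.
(1 + x^4 + x^5) has coefficients 1,0,0,0,1,1,0,0,0,0,0,0,0 for degrees 0…12.
Multiplying by (1 + x^2 + x^4) gives running coefficients 1,0,1,0,2,1,1,1,1,1,0,0,0 for degrees 0…12.
Finally multiplying by (1 + x^3 + x^6 + x^9), the product of all factors after the first has coefficients 1,0,1,1,2,2,2,3,3,3,3,3,2 for degrees 0…12.
[x^12] = 1·3 + 1·3 = 6.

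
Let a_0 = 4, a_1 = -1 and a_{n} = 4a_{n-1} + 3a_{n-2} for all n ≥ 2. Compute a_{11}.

The ordinary generating function has denominator 1 - 4x - 3x^2.
Iterating the recurrence: a_0,…,a_{11} = 4, -1, 8, 29, 140, 647, 3008, 13973, 64916, 301583, 1401080, 6509069.

6509069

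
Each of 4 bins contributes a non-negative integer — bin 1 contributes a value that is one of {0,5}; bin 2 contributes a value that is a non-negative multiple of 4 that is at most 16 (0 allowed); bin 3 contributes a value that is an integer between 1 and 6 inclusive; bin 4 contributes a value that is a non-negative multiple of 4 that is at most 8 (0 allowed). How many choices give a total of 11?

The generating function for the choices is (1 + x⁵)·(1 + x⁴ + x⁸ + x¹² + x¹⁶)·(x + x² + x³ + x⁴ + x⁵ + x⁶)·(1 + x⁴ + x⁸); the count is [x¹¹].
(1 + x⁵) has coefficients 1,0,0,0,0,1 for degrees 0…5.
(1 + x⁴ + x⁸ + x¹² + x¹⁶) has coefficients 1,0,0,0,1,0,0,0,1,0,0,0 for degrees 0…11.
Multiplying by (x + x² + x³ + x⁴ + x⁵ + x⁶) gives running coefficients 0,1,1,1,1,2,2,1,1,2,2,1 for degrees 0…11.
Finally multiplying by (1 + x⁴ + x⁸), the product of all factors after the first has coefficients 0,1,1,1,1,3,3,2,2,5,5,3 for degrees 0…11.
[x¹¹] = 1·3 + 1·3 = 6.

6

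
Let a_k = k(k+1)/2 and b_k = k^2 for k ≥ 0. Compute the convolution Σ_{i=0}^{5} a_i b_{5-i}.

77

This is [x^5] in the product of the two ordinary generating functions.
Σ = 0·25 + 1·16 + 3·9 + 6·4 + 10·1 + 15·0 = 77.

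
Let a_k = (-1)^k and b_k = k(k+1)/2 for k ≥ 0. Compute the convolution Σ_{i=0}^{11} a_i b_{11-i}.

The convolution is the x^11 coefficient of A(x)B(x).
Σ = 1·66 − 1·55 + 1·45 − 1·36 + 1·28 − 1·21 + 1·15 − 1·10 + 1·6 − 1·3 + 1·1 − 1·0 = 36.

36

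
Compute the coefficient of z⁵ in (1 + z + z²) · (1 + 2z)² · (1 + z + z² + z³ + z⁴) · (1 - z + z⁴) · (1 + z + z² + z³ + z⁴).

32

(1 + z + z²) has coefficients 1,1,1 for degrees 0…2.
(1 + 2z)² has coefficients 1,4,4,0,0,0 for degrees 0…5.
Multiplying by (1 + z + z² + z³ + z⁴) gives running coefficients 1,5,9,9,9,8 for degrees 0…5.
Multiplying by (1 - z + z⁴) gives running coefficients 1,4,4,0,1,4 for degrees 0…5.
Finally multiplying by (1 + z + z² + z³ + z⁴), the product of all factors after the first has coefficients 1,5,9,9,10,13 for degrees 0…5.
[z⁵] = 1·13 + 1·10 + 1·9 = 32.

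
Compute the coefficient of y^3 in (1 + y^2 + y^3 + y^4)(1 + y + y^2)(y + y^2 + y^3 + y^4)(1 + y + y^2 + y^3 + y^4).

7

(1 + y^2 + y^3 + y^4) has coefficients 1,0,1,1 for degrees 0…3.
(1 + y + y^2) has coefficients 1,1,1,0 for degrees 0…3.
Multiplying by (y + y^2 + y^3 + y^4) gives running coefficients 0,1,2,3 for degrees 0…3.
Finally multiplying by (1 + y + y^2 + y^3 + y^4), the product of all factors after the first has coefficients 0,1,3,6 for degrees 0…3.
[y^3] = 1·6 + 1·1 + 1·0 = 7.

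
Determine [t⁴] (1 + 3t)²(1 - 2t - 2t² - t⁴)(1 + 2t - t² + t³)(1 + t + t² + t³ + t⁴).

(1 + 3t)² has coefficients 1,6,9 for degrees 0…2.
(1 - 2t - 2t² - t⁴) has coefficients 1,-2,-2,0,-1 for degrees 0…4.
Multiplying by (1 + 2t - t² + t³) gives running coefficients 1,0,-7,-1,-1 for degrees 0…4.
Finally multiplying by (1 + t + t² + t³ + t⁴), the product of all factors after the first has coefficients 1,1,-6,-7,-8 for degrees 0…4.
[t⁴] = 1·(-8) + 6·(-7) + 9·(-6) = -104.

-104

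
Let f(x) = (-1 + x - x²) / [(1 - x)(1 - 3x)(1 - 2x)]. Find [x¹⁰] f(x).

Partial fractions give a closed form: a_n = (-1/2)·1^n + (-7/2)·3^n + (3)·2^n.
At n = 10: a_10 = -203600.

-203600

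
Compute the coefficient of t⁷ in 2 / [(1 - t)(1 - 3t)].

Partial fractions give a closed form: a_n = (-1)·1^n + (3)·3^n.
At n = 7: a_7 = 6560.

6560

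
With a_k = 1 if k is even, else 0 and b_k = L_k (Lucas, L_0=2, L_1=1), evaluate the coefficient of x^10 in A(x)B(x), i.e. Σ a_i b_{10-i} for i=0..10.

200

Write out a_i and b_{10-i} for i = 0,…,10 and sum the products.
Σ = 1·123 + 0·76 + 1·47 + 0·29 + 1·18 + 0·11 + 1·7 + 0·4 + 1·3 + 0·1 + 1·2 = 200.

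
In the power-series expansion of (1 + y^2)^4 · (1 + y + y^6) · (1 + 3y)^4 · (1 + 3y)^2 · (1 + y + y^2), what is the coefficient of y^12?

58429

(1 + y^2)^4 has coefficients 1,0,4,0,6,0,4,0,1 for degrees 0…8.
(1 + y + y^6) has coefficients 1,1,0,0,0,0,1,0,0,0,0,0,0 for degrees 0…12.
Multiplying by (1 + 3y)^4 gives running coefficients 1,13,66,162,189,81,1,12,54,108,81,0,0 for degrees 0…12.
Multiplying by (1 + 3y)^2 gives running coefficients 1,19,153,675,1755,2673,2188,747,135,540,1215,1458,729 for degrees 0…12.
Finally multiplying by (1 + y + y^2), the product of all factors after the first has coefficients 1,20,173,847,2583,5103,6616,5608,3070,1422,1890,3213,3402 for degrees 0…12.
[y^12] = 1·3402 + 4·1890 + 6·3070 + 4·6616 + 1·2583 = 58429.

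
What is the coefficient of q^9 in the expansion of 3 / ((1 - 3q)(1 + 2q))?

Partial fractions give a closed form: a_n = (9/5)·3^n + (6/5)·(-2)^n.
At n = 9: a_9 = 34815.

34815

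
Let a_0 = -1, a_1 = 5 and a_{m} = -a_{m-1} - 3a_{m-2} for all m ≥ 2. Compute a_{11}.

1172

The ordinary generating function has denominator 1 + y + 3y^2.
Iterating the recurrence: a_0,…,a_{11} = -1, 5, -2, -13, 19, 20, -77, 17, 214, -265, -377, 1172.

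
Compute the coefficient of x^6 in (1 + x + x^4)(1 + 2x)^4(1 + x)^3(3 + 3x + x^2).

2332

(1 + x + x^4) has coefficients 1,1,0,0,1 for degrees 0…4.
(1 + 2x)^4 has coefficients 1,8,24,32,16,0,0 for degrees 0…6.
Multiplying by (1 + x)^3 gives running coefficients 1,11,51,129,192,168,80 for degrees 0…6.
Finally multiplying by (3 + 3x + x^2), the product of all factors after the first has coefficients 3,36,187,551,1014,1209,936 for degrees 0…6.
[x^6] = 1·936 + 1·1209 + 1·187 = 2332.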